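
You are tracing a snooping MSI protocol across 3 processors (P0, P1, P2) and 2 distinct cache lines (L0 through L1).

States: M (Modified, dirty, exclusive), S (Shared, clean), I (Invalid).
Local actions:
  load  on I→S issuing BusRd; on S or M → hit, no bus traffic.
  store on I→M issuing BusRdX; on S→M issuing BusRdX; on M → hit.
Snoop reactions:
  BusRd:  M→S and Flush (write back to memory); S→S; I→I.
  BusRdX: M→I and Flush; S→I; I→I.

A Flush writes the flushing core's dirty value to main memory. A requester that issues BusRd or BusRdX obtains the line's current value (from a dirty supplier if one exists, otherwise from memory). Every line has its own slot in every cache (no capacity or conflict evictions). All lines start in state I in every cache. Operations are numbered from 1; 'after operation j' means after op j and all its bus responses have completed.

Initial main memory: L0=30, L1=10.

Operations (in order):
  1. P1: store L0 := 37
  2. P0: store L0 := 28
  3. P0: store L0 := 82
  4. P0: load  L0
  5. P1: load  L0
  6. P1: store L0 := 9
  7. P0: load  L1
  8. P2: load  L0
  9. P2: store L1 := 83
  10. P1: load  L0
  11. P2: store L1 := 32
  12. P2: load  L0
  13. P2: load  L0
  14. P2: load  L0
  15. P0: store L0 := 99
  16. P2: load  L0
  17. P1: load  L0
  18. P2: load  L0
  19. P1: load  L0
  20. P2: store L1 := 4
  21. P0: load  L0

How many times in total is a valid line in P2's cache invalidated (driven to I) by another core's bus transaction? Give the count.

  op1 P1: store L0 := 37 → I/M/I on L0; bus BusRdX; mem=30
  op2 P0: store L0 := 28 → M/I/I on L0; bus BusRdX Flush; mem=37
  op3 P0: store L0 := 82 → M/I/I on L0; bus (none); mem=37
  op4 P0: load  L0 → M/I/I on L0; bus (none); mem=37
  op5 P1: load  L0 → S/S/I on L0; bus BusRd Flush; mem=82
  op6 P1: store L0 := 9 → I/M/I on L0; bus BusRdX; mem=82
  op7 P0: load  L1 → S/I/I on L1; bus BusRd; mem=10
  op8 P2: load  L0 → I/S/S on L0; bus BusRd Flush; mem=9
  op9 P2: store L1 := 83 → I/I/M on L1; bus BusRdX; mem=10
  op10 P1: load  L0 → I/S/S on L0; bus (none); mem=9
  op11 P2: store L1 := 32 → I/I/M on L1; bus (none); mem=10
  op12 P2: load  L0 → I/S/S on L0; bus (none); mem=9
  op13 P2: load  L0 → I/S/S on L0; bus (none); mem=9
  op14 P2: load  L0 → I/S/S on L0; bus (none); mem=9
  op15 P0: store L0 := 99 → M/I/I on L0; bus BusRdX; mem=9
  op16 P2: load  L0 → S/I/S on L0; bus BusRd Flush; mem=99
  op17 P1: load  L0 → S/S/S on L0; bus BusRd; mem=99
  op18 P2: load  L0 → S/S/S on L0; bus (none); mem=99
  op19 P1: load  L0 → S/S/S on L0; bus (none); mem=99
  op20 P2: store L1 := 4 → I/I/M on L1; bus (none); mem=10
  op21 P0: load  L0 → S/S/S on L0; bus (none); mem=99

invalidations = 1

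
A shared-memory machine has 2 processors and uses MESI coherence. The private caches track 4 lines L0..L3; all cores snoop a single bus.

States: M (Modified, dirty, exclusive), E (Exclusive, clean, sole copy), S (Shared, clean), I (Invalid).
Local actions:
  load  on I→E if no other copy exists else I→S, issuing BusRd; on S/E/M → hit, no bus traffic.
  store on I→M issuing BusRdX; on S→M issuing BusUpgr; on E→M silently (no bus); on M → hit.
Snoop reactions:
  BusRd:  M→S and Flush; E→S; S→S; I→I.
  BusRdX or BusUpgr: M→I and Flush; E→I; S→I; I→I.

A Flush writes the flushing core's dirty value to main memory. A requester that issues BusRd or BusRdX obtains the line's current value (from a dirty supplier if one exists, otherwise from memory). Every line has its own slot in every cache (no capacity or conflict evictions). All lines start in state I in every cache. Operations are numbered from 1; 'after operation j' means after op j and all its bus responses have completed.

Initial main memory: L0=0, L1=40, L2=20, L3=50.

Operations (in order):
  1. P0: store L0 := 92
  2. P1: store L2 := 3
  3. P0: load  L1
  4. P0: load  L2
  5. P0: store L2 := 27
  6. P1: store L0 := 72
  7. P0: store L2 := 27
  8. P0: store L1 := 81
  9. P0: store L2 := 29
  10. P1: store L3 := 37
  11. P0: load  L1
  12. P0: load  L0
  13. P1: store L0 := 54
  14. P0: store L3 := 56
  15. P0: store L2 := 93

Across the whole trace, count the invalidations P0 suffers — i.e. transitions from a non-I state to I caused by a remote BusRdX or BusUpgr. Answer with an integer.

  op1 P0: store L0 := 92 → M/I on L0; bus BusRdX; mem=0
  op2 P1: store L2 := 3 → I/M on L2; bus BusRdX; mem=20
  op3 P0: load  L1 → E/I on L1; bus BusRd; mem=40
  op4 P0: load  L2 → S/S on L2; bus BusRd Flush; mem=3
  op5 P0: store L2 := 27 → M/I on L2; bus BusUpgr; mem=3
  op6 P1: store L0 := 72 → I/M on L0; bus BusRdX Flush; mem=92
  op7 P0: store L2 := 27 → M/I on L2; bus (none); mem=3
  op8 P0: store L1 := 81 → M/I on L1; bus (none); mem=40
  op9 P0: store L2 := 29 → M/I on L2; bus (none); mem=3
  op10 P1: store L3 := 37 → I/M on L3; bus BusRdX; mem=50
  op11 P0: load  L1 → M/I on L1; bus (none); mem=40
  op12 P0: load  L0 → S/S on L0; bus BusRd Flush; mem=72
  op13 P1: store L0 := 54 → I/M on L0; bus BusUpgr; mem=72
  op14 P0: store L3 := 56 → M/I on L3; bus BusRdX Flush; mem=37
  op15 P0: store L2 := 93 → M/I on L2; bus (none); mem=3

invalidations = 2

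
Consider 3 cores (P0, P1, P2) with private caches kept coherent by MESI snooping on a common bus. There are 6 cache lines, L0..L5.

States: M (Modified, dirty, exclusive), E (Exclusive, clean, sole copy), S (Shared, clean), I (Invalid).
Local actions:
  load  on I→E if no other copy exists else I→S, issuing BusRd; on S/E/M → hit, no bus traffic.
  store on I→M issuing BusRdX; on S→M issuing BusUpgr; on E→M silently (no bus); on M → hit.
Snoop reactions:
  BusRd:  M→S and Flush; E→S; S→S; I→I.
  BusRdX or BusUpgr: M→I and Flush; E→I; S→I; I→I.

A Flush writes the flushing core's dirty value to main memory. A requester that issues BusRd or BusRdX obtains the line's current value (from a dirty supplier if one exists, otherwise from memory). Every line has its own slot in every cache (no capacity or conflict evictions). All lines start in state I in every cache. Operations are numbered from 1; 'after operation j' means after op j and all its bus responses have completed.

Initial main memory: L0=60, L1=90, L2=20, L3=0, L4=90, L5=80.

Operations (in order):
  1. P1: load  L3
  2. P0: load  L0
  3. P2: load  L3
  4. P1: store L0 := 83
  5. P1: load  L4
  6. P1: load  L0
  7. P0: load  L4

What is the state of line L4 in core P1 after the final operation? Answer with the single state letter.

state = S

  op1 P1: load  L3 → I/E/I on L3; bus BusRd; mem=0
  op2 P0: load  L0 → E/I/I on L0; bus BusRd; mem=60
  op3 P2: load  L3 → I/S/S on L3; bus BusRd; mem=0
  op4 P1: store L0 := 83 → I/M/I on L0; bus BusRdX; mem=60
  op5 P1: load  L4 → I/E/I on L4; bus BusRd; mem=90
  op6 P1: load  L0 → I/M/I on L0; bus (none); mem=60
  op7 P0: load  L4 → S/S/I on L4; bus BusRd; mem=90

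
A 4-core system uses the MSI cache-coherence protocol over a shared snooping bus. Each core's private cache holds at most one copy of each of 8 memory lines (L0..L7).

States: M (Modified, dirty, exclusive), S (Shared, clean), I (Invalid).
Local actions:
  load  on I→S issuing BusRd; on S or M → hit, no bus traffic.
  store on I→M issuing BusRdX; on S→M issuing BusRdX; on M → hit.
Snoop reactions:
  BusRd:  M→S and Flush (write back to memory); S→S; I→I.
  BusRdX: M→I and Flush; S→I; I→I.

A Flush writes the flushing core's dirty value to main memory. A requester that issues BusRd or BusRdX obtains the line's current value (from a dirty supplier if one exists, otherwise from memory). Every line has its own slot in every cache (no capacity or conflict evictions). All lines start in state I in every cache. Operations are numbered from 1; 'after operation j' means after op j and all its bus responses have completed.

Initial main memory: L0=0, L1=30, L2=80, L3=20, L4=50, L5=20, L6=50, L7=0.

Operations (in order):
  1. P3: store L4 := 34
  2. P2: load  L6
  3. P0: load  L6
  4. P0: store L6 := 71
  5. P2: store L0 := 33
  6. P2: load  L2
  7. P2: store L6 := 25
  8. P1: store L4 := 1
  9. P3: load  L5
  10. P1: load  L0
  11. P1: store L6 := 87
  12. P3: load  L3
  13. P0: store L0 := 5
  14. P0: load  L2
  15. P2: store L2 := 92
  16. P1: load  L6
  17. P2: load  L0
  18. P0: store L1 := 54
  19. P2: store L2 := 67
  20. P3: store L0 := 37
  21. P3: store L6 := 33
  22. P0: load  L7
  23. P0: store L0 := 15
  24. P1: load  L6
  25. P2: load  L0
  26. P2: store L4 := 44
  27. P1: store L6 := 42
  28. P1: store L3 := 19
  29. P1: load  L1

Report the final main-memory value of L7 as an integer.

memory[L7] = 0

step 1: P3: store L4 := 34  ⟶  IIIM  (L4)  txn=BusRdX  M[L4]=50
step 2: P2: load  L6  ⟶  IISI  (L6)  txn=BusRd  M[L6]=50
step 3: P0: load  L6  ⟶  SISI  (L6)  txn=BusRd  M[L6]=50
step 4: P0: store L6 := 71  ⟶  MIII  (L6)  txn=BusRdX  M[L6]=50
step 5: P2: store L0 := 33  ⟶  IIMI  (L0)  txn=BusRdX  M[L0]=0
step 6: P2: load  L2  ⟶  IISI  (L2)  txn=BusRd  M[L2]=80
step 7: P2: store L6 := 25  ⟶  IIMI  (L6)  txn=BusRdX+Flush  M[L6]=71
step 8: P1: store L4 := 1  ⟶  IMII  (L4)  txn=BusRdX+Flush  M[L4]=34
step 9: P3: load  L5  ⟶  IIIS  (L5)  txn=BusRd  M[L5]=20
step 10: P1: load  L0  ⟶  ISSI  (L0)  txn=BusRd+Flush  M[L0]=33
step 11: P1: store L6 := 87  ⟶  IMII  (L6)  txn=BusRdX+Flush  M[L6]=25
step 12: P3: load  L3  ⟶  IIIS  (L3)  txn=BusRd  M[L3]=20
step 13: P0: store L0 := 5  ⟶  MIII  (L0)  txn=BusRdX  M[L0]=33
step 14: P0: load  L2  ⟶  SISI  (L2)  txn=BusRd  M[L2]=80
step 15: P2: store L2 := 92  ⟶  IIMI  (L2)  txn=BusRdX  M[L2]=80
step 16: P1: load  L6  ⟶  IMII  (L6)  txn=∅  M[L6]=25
step 17: P2: load  L0  ⟶  SISI  (L0)  txn=BusRd+Flush  M[L0]=5
step 18: P0: store L1 := 54  ⟶  MIII  (L1)  txn=BusRdX  M[L1]=30
step 19: P2: store L2 := 67  ⟶  IIMI  (L2)  txn=∅  M[L2]=80
step 20: P3: store L0 := 37  ⟶  IIIM  (L0)  txn=BusRdX  M[L0]=5
step 21: P3: store L6 := 33  ⟶  IIIM  (L6)  txn=BusRdX+Flush  M[L6]=87
step 22: P0: load  L7  ⟶  SIII  (L7)  txn=BusRd  M[L7]=0
step 23: P0: store L0 := 15  ⟶  MIII  (L0)  txn=BusRdX+Flush  M[L0]=37
step 24: P1: load  L6  ⟶  ISIS  (L6)  txn=BusRd+Flush  M[L6]=33
step 25: P2: load  L0  ⟶  SISI  (L0)  txn=BusRd+Flush  M[L0]=15
step 26: P2: store L4 := 44  ⟶  IIMI  (L4)  txn=BusRdX+Flush  M[L4]=1
step 27: P1: store L6 := 42  ⟶  IMII  (L6)  txn=BusRdX  M[L6]=33
step 28: P1: store L3 := 19  ⟶  IMII  (L3)  txn=BusRdX  M[L3]=20
step 29: P1: load  L1  ⟶  SSII  (L1)  txn=BusRd+Flush  M[L1]=54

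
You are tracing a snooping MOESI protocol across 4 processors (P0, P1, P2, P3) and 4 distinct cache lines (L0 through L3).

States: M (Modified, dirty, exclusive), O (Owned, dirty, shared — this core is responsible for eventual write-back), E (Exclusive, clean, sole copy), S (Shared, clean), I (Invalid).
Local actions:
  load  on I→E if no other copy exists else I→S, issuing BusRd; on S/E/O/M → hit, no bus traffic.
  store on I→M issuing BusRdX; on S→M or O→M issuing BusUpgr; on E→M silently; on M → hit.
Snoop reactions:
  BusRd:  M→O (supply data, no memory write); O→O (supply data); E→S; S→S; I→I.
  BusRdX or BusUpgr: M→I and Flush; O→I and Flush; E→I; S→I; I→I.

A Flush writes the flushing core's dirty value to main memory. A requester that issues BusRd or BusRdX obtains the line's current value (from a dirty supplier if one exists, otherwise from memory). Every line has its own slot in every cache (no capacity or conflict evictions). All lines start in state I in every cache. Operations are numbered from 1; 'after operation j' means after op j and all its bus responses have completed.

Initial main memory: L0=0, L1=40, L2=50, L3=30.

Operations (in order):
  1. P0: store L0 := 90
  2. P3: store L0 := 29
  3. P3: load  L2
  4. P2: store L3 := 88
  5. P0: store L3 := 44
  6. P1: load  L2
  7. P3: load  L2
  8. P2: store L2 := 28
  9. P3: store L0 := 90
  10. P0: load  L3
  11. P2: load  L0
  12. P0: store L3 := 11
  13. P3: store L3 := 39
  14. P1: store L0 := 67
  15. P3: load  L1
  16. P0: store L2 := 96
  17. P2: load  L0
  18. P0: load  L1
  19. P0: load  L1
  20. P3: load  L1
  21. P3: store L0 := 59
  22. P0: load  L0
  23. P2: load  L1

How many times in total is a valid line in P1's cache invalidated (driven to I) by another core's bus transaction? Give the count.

invalidations = 2

[1] P0: store L0 := 90 | P0:M(90), P1:I, P2:I, P3:I | bus: BusRdX
[2] P3: store L0 := 29 | P0:I, P1:I, P2:I, P3:M(29) | bus: BusRdX,Flush
[3] P3: load  L2 | P0:I, P1:I, P2:I, P3:E(50) | bus: BusRd
[4] P2: store L3 := 88 | P0:I, P1:I, P2:M(88), P3:I | bus: BusRdX
[5] P0: store L3 := 44 | P0:M(44), P1:I, P2:I, P3:I | bus: BusRdX,Flush
[6] P1: load  L2 | P0:I, P1:S(50), P2:I, P3:S(50) | bus: BusRd
[7] P3: load  L2 | P0:I, P1:S(50), P2:I, P3:S(50) | bus: none
[8] P2: store L2 := 28 | P0:I, P1:I, P2:M(28), P3:I | bus: BusRdX
[9] P3: store L0 := 90 | P0:I, P1:I, P2:I, P3:M(90) | bus: none
[10] P0: load  L3 | P0:M(44), P1:I, P2:I, P3:I | bus: none
[11] P2: load  L0 | P0:I, P1:I, P2:S(90), P3:O(90) | bus: BusRd
[12] P0: store L3 := 11 | P0:M(11), P1:I, P2:I, P3:I | bus: none
[13] P3: store L3 := 39 | P0:I, P1:I, P2:I, P3:M(39) | bus: BusRdX,Flush
[14] P1: store L0 := 67 | P0:I, P1:M(67), P2:I, P3:I | bus: BusRdX,Flush
[15] P3: load  L1 | P0:I, P1:I, P2:I, P3:E(40) | bus: BusRd
[16] P0: store L2 := 96 | P0:M(96), P1:I, P2:I, P3:I | bus: BusRdX,Flush
[17] P2: load  L0 | P0:I, P1:O(67), P2:S(67), P3:I | bus: BusRd
[18] P0: load  L1 | P0:S(40), P1:I, P2:I, P3:S(40) | bus: BusRd
[19] P0: load  L1 | P0:S(40), P1:I, P2:I, P3:S(40) | bus: none
[20] P3: load  L1 | P0:S(40), P1:I, P2:I, P3:S(40) | bus: none
[21] P3: store L0 := 59 | P0:I, P1:I, P2:I, P3:M(59) | bus: BusRdX,Flush
[22] P0: load  L0 | P0:S(59), P1:I, P2:I, P3:O(59) | bus: BusRd
[23] P2: load  L1 | P0:S(40), P1:I, P2:S(40), P3:S(40) | bus: BusRd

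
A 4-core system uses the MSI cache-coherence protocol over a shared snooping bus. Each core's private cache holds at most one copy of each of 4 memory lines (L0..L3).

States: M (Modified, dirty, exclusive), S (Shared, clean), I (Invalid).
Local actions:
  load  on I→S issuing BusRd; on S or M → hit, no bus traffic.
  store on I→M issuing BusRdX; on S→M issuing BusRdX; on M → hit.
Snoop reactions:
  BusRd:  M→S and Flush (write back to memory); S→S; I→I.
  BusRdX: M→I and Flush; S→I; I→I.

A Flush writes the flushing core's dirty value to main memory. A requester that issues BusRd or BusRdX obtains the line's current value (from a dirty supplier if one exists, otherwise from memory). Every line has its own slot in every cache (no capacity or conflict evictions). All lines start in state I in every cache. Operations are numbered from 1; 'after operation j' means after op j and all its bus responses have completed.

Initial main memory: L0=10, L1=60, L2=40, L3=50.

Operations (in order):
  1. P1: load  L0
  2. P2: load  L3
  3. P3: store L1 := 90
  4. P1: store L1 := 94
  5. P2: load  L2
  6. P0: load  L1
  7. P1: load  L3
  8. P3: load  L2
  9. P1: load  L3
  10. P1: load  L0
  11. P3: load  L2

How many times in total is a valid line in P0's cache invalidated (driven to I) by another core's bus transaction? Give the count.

1. P1: load  L0  bus=[BusRd]  L0: P0=I P1=S P2=I P3=I  mem[L0]=10
2. P2: load  L3  bus=[BusRd]  L3: P0=I P1=I P2=S P3=I  mem[L3]=50
3. P3: store L1 := 90  bus=[BusRdX]  L1: P0=I P1=I P2=I P3=M  mem[L1]=60
4. P1: store L1 := 94  bus=[BusRdX,Flush]  L1: P0=I P1=M P2=I P3=I  mem[L1]=90
5. P2: load  L2  bus=[BusRd]  L2: P0=I P1=I P2=S P3=I  mem[L2]=40
6. P0: load  L1  bus=[BusRd,Flush]  L1: P0=S P1=S P2=I P3=I  mem[L1]=94
7. P1: load  L3  bus=[BusRd]  L3: P0=I P1=S P2=S P3=I  mem[L3]=50
8. P3: load  L2  bus=[BusRd]  L2: P0=I P1=I P2=S P3=S  mem[L2]=40
9. P1: load  L3  bus=[-]  L3: P0=I P1=S P2=S P3=I  mem[L3]=50
10. P1: load  L0  bus=[-]  L0: P0=I P1=S P2=I P3=I  mem[L0]=10
11. P3: load  L2  bus=[-]  L2: P0=I P1=I P2=S P3=S  mem[L2]=40

invalidations = 0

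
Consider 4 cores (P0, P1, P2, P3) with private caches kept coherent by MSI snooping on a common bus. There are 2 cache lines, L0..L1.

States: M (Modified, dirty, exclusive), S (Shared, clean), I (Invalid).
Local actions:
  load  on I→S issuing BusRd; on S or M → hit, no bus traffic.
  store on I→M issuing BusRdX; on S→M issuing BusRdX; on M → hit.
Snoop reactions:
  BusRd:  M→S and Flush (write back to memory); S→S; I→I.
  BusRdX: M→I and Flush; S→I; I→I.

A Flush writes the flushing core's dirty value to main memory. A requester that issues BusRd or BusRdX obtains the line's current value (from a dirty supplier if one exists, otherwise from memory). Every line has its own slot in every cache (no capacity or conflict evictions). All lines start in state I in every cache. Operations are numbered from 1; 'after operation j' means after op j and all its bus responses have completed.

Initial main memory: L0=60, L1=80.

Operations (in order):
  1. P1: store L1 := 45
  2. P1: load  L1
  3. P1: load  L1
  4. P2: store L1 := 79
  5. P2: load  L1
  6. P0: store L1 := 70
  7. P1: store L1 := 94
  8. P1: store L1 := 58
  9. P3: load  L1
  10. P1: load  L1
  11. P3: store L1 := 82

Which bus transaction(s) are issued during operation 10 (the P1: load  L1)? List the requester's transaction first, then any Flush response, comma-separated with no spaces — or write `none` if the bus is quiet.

bus = none

[1] P1: store L1 := 45 | P0:I, P1:M(45), P2:I, P3:I | bus: BusRdX
[2] P1: load  L1 | P0:I, P1:M(45), P2:I, P3:I | bus: none
[3] P1: load  L1 | P0:I, P1:M(45), P2:I, P3:I | bus: none
[4] P2: store L1 := 79 | P0:I, P1:I, P2:M(79), P3:I | bus: BusRdX,Flush
[5] P2: load  L1 | P0:I, P1:I, P2:M(79), P3:I | bus: none
[6] P0: store L1 := 70 | P0:M(70), P1:I, P2:I, P3:I | bus: BusRdX,Flush
[7] P1: store L1 := 94 | P0:I, P1:M(94), P2:I, P3:I | bus: BusRdX,Flush
[8] P1: store L1 := 58 | P0:I, P1:M(58), P2:I, P3:I | bus: none
[9] P3: load  L1 | P0:I, P1:S(58), P2:I, P3:S(58) | bus: BusRd,Flush
[10] P1: load  L1 | P0:I, P1:S(58), P2:I, P3:S(58) | bus: none
[11] P3: store L1 := 82 | P0:I, P1:I, P2:I, P3:M(82) | bus: BusRdX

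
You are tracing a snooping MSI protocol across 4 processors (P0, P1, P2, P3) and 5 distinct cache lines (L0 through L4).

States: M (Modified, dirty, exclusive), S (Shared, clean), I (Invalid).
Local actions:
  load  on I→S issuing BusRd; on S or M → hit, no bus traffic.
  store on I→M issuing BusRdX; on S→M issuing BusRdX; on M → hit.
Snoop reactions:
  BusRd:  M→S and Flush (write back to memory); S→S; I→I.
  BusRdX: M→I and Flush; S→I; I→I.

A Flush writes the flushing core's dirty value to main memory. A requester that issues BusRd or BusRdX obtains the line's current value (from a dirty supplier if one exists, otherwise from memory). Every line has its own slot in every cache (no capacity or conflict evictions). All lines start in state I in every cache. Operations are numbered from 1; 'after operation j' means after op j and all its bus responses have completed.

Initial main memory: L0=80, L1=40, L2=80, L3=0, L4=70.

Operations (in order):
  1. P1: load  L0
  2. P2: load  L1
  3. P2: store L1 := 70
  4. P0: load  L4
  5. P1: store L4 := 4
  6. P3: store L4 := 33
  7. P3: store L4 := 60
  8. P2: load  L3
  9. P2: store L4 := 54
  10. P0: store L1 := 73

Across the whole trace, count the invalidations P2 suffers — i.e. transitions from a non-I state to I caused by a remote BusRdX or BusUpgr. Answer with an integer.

invalidations = 1

1. P1: load  L0  bus=[BusRd]  L0: P0=I P1=S P2=I P3=I  mem[L0]=80
2. P2: load  L1  bus=[BusRd]  L1: P0=I P1=I P2=S P3=I  mem[L1]=40
3. P2: store L1 := 70  bus=[BusRdX]  L1: P0=I P1=I P2=M P3=I  mem[L1]=40
4. P0: load  L4  bus=[BusRd]  L4: P0=S P1=I P2=I P3=I  mem[L4]=70
5. P1: store L4 := 4  bus=[BusRdX]  L4: P0=I P1=M P2=I P3=I  mem[L4]=70
6. P3: store L4 := 33  bus=[BusRdX,Flush]  L4: P0=I P1=I P2=I P3=M  mem[L4]=4
7. P3: store L4 := 60  bus=[-]  L4: P0=I P1=I P2=I P3=M  mem[L4]=4
8. P2: load  L3  bus=[BusRd]  L3: P0=I P1=I P2=S P3=I  mem[L3]=0
9. P2: store L4 := 54  bus=[BusRdX,Flush]  L4: P0=I P1=I P2=M P3=I  mem[L4]=60
10. P0: store L1 := 73  bus=[BusRdX,Flush]  L1: P0=M P1=I P2=I P3=I  mem[L1]=70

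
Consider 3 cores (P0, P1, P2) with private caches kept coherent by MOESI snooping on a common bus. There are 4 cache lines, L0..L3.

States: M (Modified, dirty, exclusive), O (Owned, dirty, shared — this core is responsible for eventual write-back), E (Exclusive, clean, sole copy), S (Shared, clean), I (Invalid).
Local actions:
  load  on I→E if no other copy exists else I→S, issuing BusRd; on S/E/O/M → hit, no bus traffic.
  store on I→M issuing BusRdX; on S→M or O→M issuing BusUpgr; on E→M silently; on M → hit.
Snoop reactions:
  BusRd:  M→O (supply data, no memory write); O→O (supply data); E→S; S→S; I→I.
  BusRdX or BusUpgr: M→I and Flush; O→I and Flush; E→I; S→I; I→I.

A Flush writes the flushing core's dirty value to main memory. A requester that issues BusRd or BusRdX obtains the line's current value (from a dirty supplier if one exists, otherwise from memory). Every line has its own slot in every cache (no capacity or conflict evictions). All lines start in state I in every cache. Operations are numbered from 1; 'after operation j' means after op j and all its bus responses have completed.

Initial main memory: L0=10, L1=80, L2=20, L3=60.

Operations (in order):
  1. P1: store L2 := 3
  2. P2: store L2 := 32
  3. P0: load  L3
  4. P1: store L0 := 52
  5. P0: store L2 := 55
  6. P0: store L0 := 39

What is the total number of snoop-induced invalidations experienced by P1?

step 1: P1: store L2 := 3  ⟶  IMI  (L2)  txn=BusRdX  M[L2]=20
step 2: P2: store L2 := 32  ⟶  IIM  (L2)  txn=BusRdX+Flush  M[L2]=3
step 3: P0: load  L3  ⟶  EII  (L3)  txn=BusRd  M[L3]=60
step 4: P1: store L0 := 52  ⟶  IMI  (L0)  txn=BusRdX  M[L0]=10
step 5: P0: store L2 := 55  ⟶  MII  (L2)  txn=BusRdX+Flush  M[L2]=32
step 6: P0: store L0 := 39  ⟶  MII  (L0)  txn=BusRdX+Flush  M[L0]=52

invalidations = 2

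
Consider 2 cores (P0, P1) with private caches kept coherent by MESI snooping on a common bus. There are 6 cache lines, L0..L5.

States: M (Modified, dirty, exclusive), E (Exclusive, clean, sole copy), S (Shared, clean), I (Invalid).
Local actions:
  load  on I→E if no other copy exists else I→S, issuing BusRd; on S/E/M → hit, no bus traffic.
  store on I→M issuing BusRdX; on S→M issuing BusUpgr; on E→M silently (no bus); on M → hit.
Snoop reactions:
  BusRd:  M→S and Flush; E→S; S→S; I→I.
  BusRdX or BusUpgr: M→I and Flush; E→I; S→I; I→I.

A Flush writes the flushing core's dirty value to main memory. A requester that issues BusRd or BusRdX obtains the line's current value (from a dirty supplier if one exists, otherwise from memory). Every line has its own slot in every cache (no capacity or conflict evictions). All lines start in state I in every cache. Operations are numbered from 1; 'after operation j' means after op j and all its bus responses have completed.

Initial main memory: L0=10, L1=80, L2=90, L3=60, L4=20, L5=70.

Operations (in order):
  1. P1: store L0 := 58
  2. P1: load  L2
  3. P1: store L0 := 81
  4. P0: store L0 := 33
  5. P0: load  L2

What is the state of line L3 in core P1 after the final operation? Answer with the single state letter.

state = I

step 1: P1: store L0 := 58  ⟶  IM  (L0)  txn=BusRdX  M[L0]=10
step 2: P1: load  L2  ⟶  IE  (L2)  txn=BusRd  M[L2]=90
step 3: P1: store L0 := 81  ⟶  IM  (L0)  txn=∅  M[L0]=10
step 4: P0: store L0 := 33  ⟶  MI  (L0)  txn=BusRdX+Flush  M[L0]=81
step 5: P0: load  L2  ⟶  SS  (L2)  txn=BusRd  M[L2]=90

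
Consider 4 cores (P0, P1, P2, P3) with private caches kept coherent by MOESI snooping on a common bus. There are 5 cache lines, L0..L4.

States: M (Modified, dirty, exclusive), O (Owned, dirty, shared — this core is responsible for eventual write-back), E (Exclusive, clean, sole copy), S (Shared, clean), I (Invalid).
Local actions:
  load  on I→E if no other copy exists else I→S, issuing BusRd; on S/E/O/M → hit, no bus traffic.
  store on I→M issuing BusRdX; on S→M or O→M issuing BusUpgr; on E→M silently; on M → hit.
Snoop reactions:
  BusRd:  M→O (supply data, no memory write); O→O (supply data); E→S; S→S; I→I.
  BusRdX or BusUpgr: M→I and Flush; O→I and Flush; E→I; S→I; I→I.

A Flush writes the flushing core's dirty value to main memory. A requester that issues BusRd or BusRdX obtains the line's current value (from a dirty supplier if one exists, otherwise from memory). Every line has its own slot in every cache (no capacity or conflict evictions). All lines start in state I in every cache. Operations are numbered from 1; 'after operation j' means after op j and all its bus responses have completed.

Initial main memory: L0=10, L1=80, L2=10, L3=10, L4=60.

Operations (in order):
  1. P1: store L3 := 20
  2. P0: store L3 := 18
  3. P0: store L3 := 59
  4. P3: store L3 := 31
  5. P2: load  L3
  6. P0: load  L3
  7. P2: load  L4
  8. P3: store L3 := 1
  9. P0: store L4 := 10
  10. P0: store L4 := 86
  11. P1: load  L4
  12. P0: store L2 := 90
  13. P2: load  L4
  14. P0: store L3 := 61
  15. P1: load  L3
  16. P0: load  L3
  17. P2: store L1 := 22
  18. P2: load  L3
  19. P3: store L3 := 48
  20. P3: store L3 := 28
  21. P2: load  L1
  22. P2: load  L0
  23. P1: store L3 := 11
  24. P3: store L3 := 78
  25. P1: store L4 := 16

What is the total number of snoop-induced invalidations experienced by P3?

invalidations = 2

step 1: P1: store L3 := 20  ⟶  IMII  (L3)  txn=BusRdX  M[L3]=10
step 2: P0: store L3 := 18  ⟶  MIII  (L3)  txn=BusRdX+Flush  M[L3]=20
step 3: P0: store L3 := 59  ⟶  MIII  (L3)  txn=∅  M[L3]=20
step 4: P3: store L3 := 31  ⟶  IIIM  (L3)  txn=BusRdX+Flush  M[L3]=59
step 5: P2: load  L3  ⟶  IISO  (L3)  txn=BusRd  M[L3]=59
step 6: P0: load  L3  ⟶  SISO  (L3)  txn=BusRd  M[L3]=59
step 7: P2: load  L4  ⟶  IIEI  (L4)  txn=BusRd  M[L4]=60
step 8: P3: store L3 := 1  ⟶  IIIM  (L3)  txn=BusUpgr  M[L3]=59
step 9: P0: store L4 := 10  ⟶  MIII  (L4)  txn=BusRdX  M[L4]=60
step 10: P0: store L4 := 86  ⟶  MIII  (L4)  txn=∅  M[L4]=60
step 11: P1: load  L4  ⟶  OSII  (L4)  txn=BusRd  M[L4]=60
step 12: P0: store L2 := 90  ⟶  MIII  (L2)  txn=BusRdX  M[L2]=10
step 13: P2: load  L4  ⟶  OSSI  (L4)  txn=BusRd  M[L4]=60
step 14: P0: store L3 := 61  ⟶  MIII  (L3)  txn=BusRdX+Flush  M[L3]=1
step 15: P1: load  L3  ⟶  OSII  (L3)  txn=BusRd  M[L3]=1
step 16: P0: load  L3  ⟶  OSII  (L3)  txn=∅  M[L3]=1
step 17: P2: store L1 := 22  ⟶  IIMI  (L1)  txn=BusRdX  M[L1]=80
step 18: P2: load  L3  ⟶  OSSI  (L3)  txn=BusRd  M[L3]=1
step 19: P3: store L3 := 48  ⟶  IIIM  (L3)  txn=BusRdX+Flush  M[L3]=61
step 20: P3: store L3 := 28  ⟶  IIIM  (L3)  txn=∅  M[L3]=61
step 21: P2: load  L1  ⟶  IIMI  (L1)  txn=∅  M[L1]=80
step 22: P2: load  L0  ⟶  IIEI  (L0)  txn=BusRd  M[L0]=10
step 23: P1: store L3 := 11  ⟶  IMII  (L3)  txn=BusRdX+Flush  M[L3]=28
step 24: P3: store L3 := 78  ⟶  IIIM  (L3)  txn=BusRdX+Flush  M[L3]=11
step 25: P1: store L4 := 16  ⟶  IMII  (L4)  txn=BusUpgr+Flush  M[L4]=86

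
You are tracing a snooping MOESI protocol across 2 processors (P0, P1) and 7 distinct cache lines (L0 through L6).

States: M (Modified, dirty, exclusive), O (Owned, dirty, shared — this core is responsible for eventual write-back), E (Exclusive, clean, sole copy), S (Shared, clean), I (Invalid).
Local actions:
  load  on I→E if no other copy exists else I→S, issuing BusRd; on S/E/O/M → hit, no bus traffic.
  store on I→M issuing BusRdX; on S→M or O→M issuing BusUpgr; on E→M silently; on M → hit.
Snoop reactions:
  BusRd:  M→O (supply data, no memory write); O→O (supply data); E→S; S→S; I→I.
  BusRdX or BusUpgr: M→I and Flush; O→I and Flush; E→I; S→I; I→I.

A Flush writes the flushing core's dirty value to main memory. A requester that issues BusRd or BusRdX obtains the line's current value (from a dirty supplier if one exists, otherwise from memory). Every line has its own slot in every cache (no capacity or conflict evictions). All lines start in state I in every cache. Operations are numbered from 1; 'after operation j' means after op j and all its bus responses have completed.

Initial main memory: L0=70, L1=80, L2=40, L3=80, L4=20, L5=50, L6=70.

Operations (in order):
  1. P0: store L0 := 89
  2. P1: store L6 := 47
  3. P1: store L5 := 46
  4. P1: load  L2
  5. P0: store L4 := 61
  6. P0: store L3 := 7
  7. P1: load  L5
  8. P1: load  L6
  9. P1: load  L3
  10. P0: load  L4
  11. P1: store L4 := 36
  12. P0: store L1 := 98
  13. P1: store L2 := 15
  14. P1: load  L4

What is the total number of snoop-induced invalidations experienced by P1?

invalidations = 0

[1] P0: store L0 := 89 | P0:M(89), P1:I | bus: BusRdX
[2] P1: store L6 := 47 | P0:I, P1:M(47) | bus: BusRdX
[3] P1: store L5 := 46 | P0:I, P1:M(46) | bus: BusRdX
[4] P1: load  L2 | P0:I, P1:E(40) | bus: BusRd
[5] P0: store L4 := 61 | P0:M(61), P1:I | bus: BusRdX
[6] P0: store L3 := 7 | P0:M(7), P1:I | bus: BusRdX
[7] P1: load  L5 | P0:I, P1:M(46) | bus: none
[8] P1: load  L6 | P0:I, P1:M(47) | bus: none
[9] P1: load  L3 | P0:O(7), P1:S(7) | bus: BusRd
[10] P0: load  L4 | P0:M(61), P1:I | bus: none
[11] P1: store L4 := 36 | P0:I, P1:M(36) | bus: BusRdX,Flush
[12] P0: store L1 := 98 | P0:M(98), P1:I | bus: BusRdX
[13] P1: store L2 := 15 | P0:I, P1:M(15) | bus: none
[14] P1: load  L4 | P0:I, P1:M(36) | bus: none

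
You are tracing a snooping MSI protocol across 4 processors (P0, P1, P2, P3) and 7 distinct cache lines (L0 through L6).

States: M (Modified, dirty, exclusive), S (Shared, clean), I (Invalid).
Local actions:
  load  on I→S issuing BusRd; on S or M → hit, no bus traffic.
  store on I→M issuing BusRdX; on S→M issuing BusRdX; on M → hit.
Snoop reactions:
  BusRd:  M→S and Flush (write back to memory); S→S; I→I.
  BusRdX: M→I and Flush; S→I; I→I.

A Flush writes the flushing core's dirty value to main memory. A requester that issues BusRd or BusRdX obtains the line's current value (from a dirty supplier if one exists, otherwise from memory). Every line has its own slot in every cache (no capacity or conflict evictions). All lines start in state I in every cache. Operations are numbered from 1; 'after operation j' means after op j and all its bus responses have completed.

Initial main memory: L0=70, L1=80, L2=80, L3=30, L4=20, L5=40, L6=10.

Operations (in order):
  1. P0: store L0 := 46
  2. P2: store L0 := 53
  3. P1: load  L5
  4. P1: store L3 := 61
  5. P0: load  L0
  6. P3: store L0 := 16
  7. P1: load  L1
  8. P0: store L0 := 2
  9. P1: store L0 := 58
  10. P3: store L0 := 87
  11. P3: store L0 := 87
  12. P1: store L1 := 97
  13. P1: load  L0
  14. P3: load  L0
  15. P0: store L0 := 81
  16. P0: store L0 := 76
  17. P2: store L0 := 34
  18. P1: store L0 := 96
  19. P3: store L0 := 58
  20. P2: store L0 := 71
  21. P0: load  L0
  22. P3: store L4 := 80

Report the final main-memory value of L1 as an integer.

step 1: P0: store L0 := 46  ⟶  MIII  (L0)  txn=BusRdX  M[L0]=70
step 2: P2: store L0 := 53  ⟶  IIMI  (L0)  txn=BusRdX+Flush  M[L0]=46
step 3: P1: load  L5  ⟶  ISII  (L5)  txn=BusRd  M[L5]=40
step 4: P1: store L3 := 61  ⟶  IMII  (L3)  txn=BusRdX  M[L3]=30
step 5: P0: load  L0  ⟶  SISI  (L0)  txn=BusRd+Flush  M[L0]=53
step 6: P3: store L0 := 16  ⟶  IIIM  (L0)  txn=BusRdX  M[L0]=53
step 7: P1: load  L1  ⟶  ISII  (L1)  txn=BusRd  M[L1]=80
step 8: P0: store L0 := 2  ⟶  MIII  (L0)  txn=BusRdX+Flush  M[L0]=16
step 9: P1: store L0 := 58  ⟶  IMII  (L0)  txn=BusRdX+Flush  M[L0]=2
step 10: P3: store L0 := 87  ⟶  IIIM  (L0)  txn=BusRdX+Flush  M[L0]=58
step 11: P3: store L0 := 87  ⟶  IIIM  (L0)  txn=∅  M[L0]=58
step 12: P1: store L1 := 97  ⟶  IMII  (L1)  txn=BusRdX  M[L1]=80
step 13: P1: load  L0  ⟶  ISIS  (L0)  txn=BusRd+Flush  M[L0]=87
step 14: P3: load  L0  ⟶  ISIS  (L0)  txn=∅  M[L0]=87
step 15: P0: store L0 := 81  ⟶  MIII  (L0)  txn=BusRdX  M[L0]=87
step 16: P0: store L0 := 76  ⟶  MIII  (L0)  txn=∅  M[L0]=87
step 17: P2: store L0 := 34  ⟶  IIMI  (L0)  txn=BusRdX+Flush  M[L0]=76
step 18: P1: store L0 := 96  ⟶  IMII  (L0)  txn=BusRdX+Flush  M[L0]=34
step 19: P3: store L0 := 58  ⟶  IIIM  (L0)  txn=BusRdX+Flush  M[L0]=96
step 20: P2: store L0 := 71  ⟶  IIMI  (L0)  txn=BusRdX+Flush  M[L0]=58
step 21: P0: load  L0  ⟶  SISI  (L0)  txn=BusRd+Flush  M[L0]=71
step 22: P3: store L4 := 80  ⟶  IIIM  (L4)  txn=BusRdX  M[L4]=20

memory[L1] = 80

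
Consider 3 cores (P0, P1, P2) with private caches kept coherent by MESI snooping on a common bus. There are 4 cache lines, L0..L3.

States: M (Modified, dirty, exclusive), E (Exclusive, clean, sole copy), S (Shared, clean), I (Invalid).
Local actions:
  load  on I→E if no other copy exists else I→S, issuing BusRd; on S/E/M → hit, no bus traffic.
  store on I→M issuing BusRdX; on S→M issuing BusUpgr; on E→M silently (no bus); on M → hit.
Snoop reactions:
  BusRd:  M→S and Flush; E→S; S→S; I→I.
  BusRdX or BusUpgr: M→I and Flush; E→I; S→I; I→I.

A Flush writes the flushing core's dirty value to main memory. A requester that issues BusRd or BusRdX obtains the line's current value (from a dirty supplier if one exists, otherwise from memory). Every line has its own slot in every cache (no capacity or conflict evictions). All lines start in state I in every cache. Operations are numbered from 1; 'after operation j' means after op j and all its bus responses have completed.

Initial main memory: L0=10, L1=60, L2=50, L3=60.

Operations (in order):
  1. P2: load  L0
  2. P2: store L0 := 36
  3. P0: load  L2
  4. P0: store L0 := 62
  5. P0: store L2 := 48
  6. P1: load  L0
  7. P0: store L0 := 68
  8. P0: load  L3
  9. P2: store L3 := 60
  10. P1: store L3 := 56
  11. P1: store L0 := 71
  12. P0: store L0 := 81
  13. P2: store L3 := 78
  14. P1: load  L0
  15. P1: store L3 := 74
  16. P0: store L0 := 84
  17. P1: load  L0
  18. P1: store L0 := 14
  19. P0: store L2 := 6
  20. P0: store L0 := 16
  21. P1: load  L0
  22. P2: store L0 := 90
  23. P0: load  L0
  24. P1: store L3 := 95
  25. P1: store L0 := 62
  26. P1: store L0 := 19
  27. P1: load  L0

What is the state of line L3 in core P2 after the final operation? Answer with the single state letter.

[1] P2: load  L0 | P0:I, P1:I, P2:E(10) | bus: BusRd
[2] P2: store L0 := 36 | P0:I, P1:I, P2:M(36) | bus: none
[3] P0: load  L2 | P0:E(50), P1:I, P2:I | bus: BusRd
[4] P0: store L0 := 62 | P0:M(62), P1:I, P2:I | bus: BusRdX,Flush
[5] P0: store L2 := 48 | P0:M(48), P1:I, P2:I | bus: none
[6] P1: load  L0 | P0:S(62), P1:S(62), P2:I | bus: BusRd,Flush
[7] P0: store L0 := 68 | P0:M(68), P1:I, P2:I | bus: BusUpgr
[8] P0: load  L3 | P0:E(60), P1:I, P2:I | bus: BusRd
[9] P2: store L3 := 60 | P0:I, P1:I, P2:M(60) | bus: BusRdX
[10] P1: store L3 := 56 | P0:I, P1:M(56), P2:I | bus: BusRdX,Flush
[11] P1: store L0 := 71 | P0:I, P1:M(71), P2:I | bus: BusRdX,Flush
[12] P0: store L0 := 81 | P0:M(81), P1:I, P2:I | bus: BusRdX,Flush
[13] P2: store L3 := 78 | P0:I, P1:I, P2:M(78) | bus: BusRdX,Flush
[14] P1: load  L0 | P0:S(81), P1:S(81), P2:I | bus: BusRd,Flush
[15] P1: store L3 := 74 | P0:I, P1:M(74), P2:I | bus: BusRdX,Flush
[16] P0: store L0 := 84 | P0:M(84), P1:I, P2:I | bus: BusUpgr
[17] P1: load  L0 | P0:S(84), P1:S(84), P2:I | bus: BusRd,Flush
[18] P1: store L0 := 14 | P0:I, P1:M(14), P2:I | bus: BusUpgr
[19] P0: store L2 := 6 | P0:M(6), P1:I, P2:I | bus: none
[20] P0: store L0 := 16 | P0:M(16), P1:I, P2:I | bus: BusRdX,Flush
[21] P1: load  L0 | P0:S(16), P1:S(16), P2:I | bus: BusRd,Flush
[22] P2: store L0 := 90 | P0:I, P1:I, P2:M(90) | bus: BusRdX
[23] P0: load  L0 | P0:S(90), P1:I, P2:S(90) | bus: BusRd,Flush
[24] P1: store L3 := 95 | P0:I, P1:M(95), P2:I | bus: none
[25] P1: store L0 := 62 | P0:I, P1:M(62), P2:I | bus: BusRdX
[26] P1: store L0 := 19 | P0:I, P1:M(19), P2:I | bus: none
[27] P1: load  L0 | P0:I, P1:M(19), P2:I | bus: none

state = I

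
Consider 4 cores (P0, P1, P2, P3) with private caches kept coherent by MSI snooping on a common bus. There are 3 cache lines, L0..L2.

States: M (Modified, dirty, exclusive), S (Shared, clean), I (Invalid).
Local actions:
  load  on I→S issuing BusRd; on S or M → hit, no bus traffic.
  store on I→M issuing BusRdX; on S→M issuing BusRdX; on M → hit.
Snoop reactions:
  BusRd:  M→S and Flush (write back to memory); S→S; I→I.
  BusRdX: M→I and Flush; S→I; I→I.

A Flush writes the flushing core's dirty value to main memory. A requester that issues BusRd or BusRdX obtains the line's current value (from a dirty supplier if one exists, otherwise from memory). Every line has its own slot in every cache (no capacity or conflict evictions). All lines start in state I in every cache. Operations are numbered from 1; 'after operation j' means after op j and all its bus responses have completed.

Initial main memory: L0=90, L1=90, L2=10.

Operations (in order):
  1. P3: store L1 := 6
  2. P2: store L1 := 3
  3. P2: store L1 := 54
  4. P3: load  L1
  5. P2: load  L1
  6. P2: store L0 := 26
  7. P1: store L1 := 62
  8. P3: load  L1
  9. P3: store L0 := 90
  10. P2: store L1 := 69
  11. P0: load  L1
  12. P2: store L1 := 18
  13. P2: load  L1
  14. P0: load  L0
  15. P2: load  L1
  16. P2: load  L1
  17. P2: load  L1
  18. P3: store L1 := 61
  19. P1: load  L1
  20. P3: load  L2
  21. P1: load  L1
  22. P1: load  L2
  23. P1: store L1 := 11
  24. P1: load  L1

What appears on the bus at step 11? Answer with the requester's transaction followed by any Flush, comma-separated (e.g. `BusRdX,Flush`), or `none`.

1. P3: store L1 := 6  bus=[BusRdX]  L1: P0=I P1=I P2=I P3=M  mem[L1]=90
2. P2: store L1 := 3  bus=[BusRdX,Flush]  L1: P0=I P1=I P2=M P3=I  mem[L1]=6
3. P2: store L1 := 54  bus=[-]  L1: P0=I P1=I P2=M P3=I  mem[L1]=6
4. P3: load  L1  bus=[BusRd,Flush]  L1: P0=I P1=I P2=S P3=S  mem[L1]=54
5. P2: load  L1  bus=[-]  L1: P0=I P1=I P2=S P3=S  mem[L1]=54
6. P2: store L0 := 26  bus=[BusRdX]  L0: P0=I P1=I P2=M P3=I  mem[L0]=90
7. P1: store L1 := 62  bus=[BusRdX]  L1: P0=I P1=M P2=I P3=I  mem[L1]=54
8. P3: load  L1  bus=[BusRd,Flush]  L1: P0=I P1=S P2=I P3=S  mem[L1]=62
9. P3: store L0 := 90  bus=[BusRdX,Flush]  L0: P0=I P1=I P2=I P3=M  mem[L0]=26
10. P2: store L1 := 69  bus=[BusRdX]  L1: P0=I P1=I P2=M P3=I  mem[L1]=62
11. P0: load  L1  bus=[BusRd,Flush]  L1: P0=S P1=I P2=S P3=I  mem[L1]=69
12. P2: store L1 := 18  bus=[BusRdX]  L1: P0=I P1=I P2=M P3=I  mem[L1]=69
13. P2: load  L1  bus=[-]  L1: P0=I P1=I P2=M P3=I  mem[L1]=69
14. P0: load  L0  bus=[BusRd,Flush]  L0: P0=S P1=I P2=I P3=S  mem[L0]=90
15. P2: load  L1  bus=[-]  L1: P0=I P1=I P2=M P3=I  mem[L1]=69
16. P2: load  L1  bus=[-]  L1: P0=I P1=I P2=M P3=I  mem[L1]=69
17. P2: load  L1  bus=[-]  L1: P0=I P1=I P2=M P3=I  mem[L1]=69
18. P3: store L1 := 61  bus=[BusRdX,Flush]  L1: P0=I P1=I P2=I P3=M  mem[L1]=18
19. P1: load  L1  bus=[BusRd,Flush]  L1: P0=I P1=S P2=I P3=S  mem[L1]=61
20. P3: load  L2  bus=[BusRd]  L2: P0=I P1=I P2=I P3=S  mem[L2]=10
21. P1: load  L1  bus=[-]  L1: P0=I P1=S P2=I P3=S  mem[L1]=61
22. P1: load  L2  bus=[BusRd]  L2: P0=I P1=S P2=I P3=S  mem[L2]=10
23. P1: store L1 := 11  bus=[BusRdX]  L1: P0=I P1=M P2=I P3=I  mem[L1]=61
24. P1: load  L1  bus=[-]  L1: P0=I P1=M P2=I P3=I  mem[L1]=61

bus = BusRd,Flush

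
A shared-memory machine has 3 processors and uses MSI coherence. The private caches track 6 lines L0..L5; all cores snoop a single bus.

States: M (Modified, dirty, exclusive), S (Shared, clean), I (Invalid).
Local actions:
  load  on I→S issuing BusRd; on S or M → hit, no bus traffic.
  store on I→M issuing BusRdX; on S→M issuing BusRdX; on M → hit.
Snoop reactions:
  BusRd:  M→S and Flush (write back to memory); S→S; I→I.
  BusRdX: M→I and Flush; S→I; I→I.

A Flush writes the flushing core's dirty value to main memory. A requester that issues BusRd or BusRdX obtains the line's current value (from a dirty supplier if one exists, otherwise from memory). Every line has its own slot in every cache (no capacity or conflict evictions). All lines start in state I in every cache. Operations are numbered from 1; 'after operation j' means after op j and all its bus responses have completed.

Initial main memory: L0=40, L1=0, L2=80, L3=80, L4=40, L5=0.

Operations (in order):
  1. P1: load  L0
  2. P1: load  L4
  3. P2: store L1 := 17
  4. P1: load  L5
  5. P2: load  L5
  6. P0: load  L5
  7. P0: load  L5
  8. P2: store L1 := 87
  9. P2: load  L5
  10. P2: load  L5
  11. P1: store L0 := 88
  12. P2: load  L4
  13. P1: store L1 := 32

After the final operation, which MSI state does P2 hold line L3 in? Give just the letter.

state = I

1. P1: load  L0  bus=[BusRd]  L0: P0=I P1=S P2=I  mem[L0]=40
2. P1: load  L4  bus=[BusRd]  L4: P0=I P1=S P2=I  mem[L4]=40
3. P2: store L1 := 17  bus=[BusRdX]  L1: P0=I P1=I P2=M  mem[L1]=0
4. P1: load  L5  bus=[BusRd]  L5: P0=I P1=S P2=I  mem[L5]=0
5. P2: load  L5  bus=[BusRd]  L5: P0=I P1=S P2=S  mem[L5]=0
6. P0: load  L5  bus=[BusRd]  L5: P0=S P1=S P2=S  mem[L5]=0
7. P0: load  L5  bus=[-]  L5: P0=S P1=S P2=S  mem[L5]=0
8. P2: store L1 := 87  bus=[-]  L1: P0=I P1=I P2=M  mem[L1]=0
9. P2: load  L5  bus=[-]  L5: P0=S P1=S P2=S  mem[L5]=0
10. P2: load  L5  bus=[-]  L5: P0=S P1=S P2=S  mem[L5]=0
11. P1: store L0 := 88  bus=[BusRdX]  L0: P0=I P1=M P2=I  mem[L0]=40
12. P2: load  L4  bus=[BusRd]  L4: P0=I P1=S P2=S  mem[L4]=40
13. P1: store L1 := 32  bus=[BusRdX,Flush]  L1: P0=I P1=M P2=I  mem[L1]=87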